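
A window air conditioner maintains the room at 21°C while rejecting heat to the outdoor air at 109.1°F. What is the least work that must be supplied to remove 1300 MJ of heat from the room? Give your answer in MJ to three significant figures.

96.5 MJ

In absolute terms T_C = 294.15 K and T_H = 315.98 K, so ΔT = 21.83 K.
The reversible limit is COP_R = T_C/ΔT = 13.47, so W_min = Q_C/COP = Q_C·ΔT/T_C.
W_min = 1300 × 21.83/294.15 = 96.49 MJ.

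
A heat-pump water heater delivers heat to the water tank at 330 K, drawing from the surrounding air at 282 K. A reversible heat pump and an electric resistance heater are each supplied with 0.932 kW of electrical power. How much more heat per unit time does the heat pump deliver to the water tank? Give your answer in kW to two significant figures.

The reservoir spacing is ΔT = 330 − 282 = 48.00 K.
COP_Carnot = T_H/ΔT = 330.00/48.00 = 6.875.
The heat pump delivers Q̇_H = COP × Ẇ = 6.408 kW; the resistance heater delivers Ẇ = 0.9320 kW.
Extra = (COP − 1)·Ẇ = 5.476 kW.

5.5 kW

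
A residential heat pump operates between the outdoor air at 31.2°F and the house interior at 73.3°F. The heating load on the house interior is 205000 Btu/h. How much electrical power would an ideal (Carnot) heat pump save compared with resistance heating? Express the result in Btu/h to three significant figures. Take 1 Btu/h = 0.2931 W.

189000 Btu/h

In absolute terms T_C = 272.71 K and T_H = 296.09 K, so ΔT = 23.39 K.
COP_Carnot = T_H/ΔT = 296.09/23.39 = 12.66.
Resistance heating needs Ẇ_res = Q̇_H = 205000 Btu/h; the reversible heat pump needs only Ẇ_hp = Q̇_H/COP = 16190 Btu/h.
Saving = 205000 − 16190 = 188800 Btu/h.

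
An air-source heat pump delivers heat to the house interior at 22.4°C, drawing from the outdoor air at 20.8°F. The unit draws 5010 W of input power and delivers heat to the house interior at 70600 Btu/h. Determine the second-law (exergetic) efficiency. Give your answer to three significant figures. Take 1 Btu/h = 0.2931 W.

0.400

Converting, Q̇_H = 70600 Btu/h = 20690 W, so COP_actual = Q̇_H/Ẇ = 20690/5010 = 4.130.
In absolute terms T_C = 266.93 K and T_H = 295.55 K, so ΔT = 28.62 K.
COP_Carnot = T_H/ΔT = 295.55/28.62 = 10.33.
η_II = COP_actual/COP_Carnot = 4.130/10.33 = 0.4000.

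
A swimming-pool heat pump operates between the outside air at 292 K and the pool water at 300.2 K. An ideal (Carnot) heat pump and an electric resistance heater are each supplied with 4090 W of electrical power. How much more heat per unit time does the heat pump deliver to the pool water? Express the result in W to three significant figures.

146000 W

The reservoir spacing is ΔT = 300.2 − 292 = 8.200 K.
COP_Carnot = T_H/ΔT = 300.20/8.200 = 36.61.
The heat pump delivers Q̇_H = COP × Ẇ = 149700 W; the resistance heater delivers Ẇ = 4090 W.
Extra = (COP − 1)·Ẇ = 145600 W.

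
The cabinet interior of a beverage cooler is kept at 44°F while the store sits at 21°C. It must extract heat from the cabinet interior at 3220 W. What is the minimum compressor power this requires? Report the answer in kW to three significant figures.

In absolute terms T_C = 279.82 K and T_H = 294.15 K, so ΔT = 14.33 K.
COP_Carnot = T_C/ΔT = 279.82/14.33 = 19.52.
Ẇ_min = Q̇/COP_Carnot = 3220/19.52 = 164.9 W = 0.1649 kW.

0.165 kW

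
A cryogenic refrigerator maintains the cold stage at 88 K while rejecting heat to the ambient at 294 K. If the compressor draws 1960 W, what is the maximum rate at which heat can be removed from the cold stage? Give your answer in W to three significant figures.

837 W

The reservoir spacing is ΔT = 294 − 88 = 206.0 K.
COP_Carnot = T_C/ΔT = 88.00/206.0 = 0.4272.
Q̇_max = COP_Carnot × Ẇ = 0.4272 × 1960 W = 837.3 W.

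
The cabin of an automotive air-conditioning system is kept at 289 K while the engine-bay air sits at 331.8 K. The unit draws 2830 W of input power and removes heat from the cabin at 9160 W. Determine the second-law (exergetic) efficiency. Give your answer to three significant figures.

0.479

COP_actual = Q̇_C/Ẇ = 9160/2830 = 3.237.
The reservoir spacing is ΔT = 331.8 − 289 = 42.80 K.
COP_Carnot = T_C/ΔT = 289.00/42.80 = 6.752.
η_II = COP_actual/COP_Carnot = 3.237/6.752 = 0.4794.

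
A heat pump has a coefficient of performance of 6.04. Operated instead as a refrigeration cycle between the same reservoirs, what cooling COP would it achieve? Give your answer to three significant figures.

5.04

Since Q_H = Q_C + W for any cycle, COP_R = Q_C/W = Q_H/W − 1.
COP_R = 6.04 − 1 = 5.04.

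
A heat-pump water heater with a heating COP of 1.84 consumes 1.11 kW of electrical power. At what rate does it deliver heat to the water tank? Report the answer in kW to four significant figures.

Q̇_H = COP_HP × Ẇ = 1.84 × 1.110 = 2.042 kW.

2.042 kW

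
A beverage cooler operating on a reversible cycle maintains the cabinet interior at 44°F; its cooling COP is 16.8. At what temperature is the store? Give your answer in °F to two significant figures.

74 °F

COP_R = T_C/(T_H − T_C) gives T_H − T_C = T_C/COP.
With T_C = 279.82 K, T_H = 279.82 × (1 + 1/16.8) = 296.47 K.
Converting, 296.47 K = 73.98°F.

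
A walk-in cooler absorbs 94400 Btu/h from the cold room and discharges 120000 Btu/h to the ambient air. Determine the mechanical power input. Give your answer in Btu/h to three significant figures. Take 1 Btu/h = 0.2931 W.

25600 Btu/h

For a cyclic device the first law requires Q̇_H = Q̇_C + Ẇ.
Ẇ = Q̇_H − Q̇_C = 25600 Btu/h.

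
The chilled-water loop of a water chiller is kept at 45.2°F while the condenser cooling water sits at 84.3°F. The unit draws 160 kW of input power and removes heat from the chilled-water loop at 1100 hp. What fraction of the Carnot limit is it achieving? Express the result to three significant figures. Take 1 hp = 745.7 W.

Converting, Q̇_C = 1100 hp = 820.3 kW, so COP_actual = Q̇_C/Ẇ = 820.3/160.0 = 5.127.
In absolute terms T_C = 280.48 K and T_H = 302.21 K, so ΔT = 21.72 K.
COP_Carnot = T_C/ΔT = 280.48/21.72 = 12.91.
η_II = COP_actual/COP_Carnot = 5.127/12.91 = 0.3970.

0.397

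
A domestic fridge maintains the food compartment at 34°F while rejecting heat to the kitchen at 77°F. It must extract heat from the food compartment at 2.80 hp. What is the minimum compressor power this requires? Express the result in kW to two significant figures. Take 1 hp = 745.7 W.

In absolute terms T_C = 274.26 K and T_H = 298.15 K, so ΔT = 23.89 K.
COP_Carnot = T_C/ΔT = 274.26/23.89 = 11.48.
Ẇ_min = Q̇/COP_Carnot = 2.800/11.48 = 0.2439 hp = 0.1819 kW.

0.18 kW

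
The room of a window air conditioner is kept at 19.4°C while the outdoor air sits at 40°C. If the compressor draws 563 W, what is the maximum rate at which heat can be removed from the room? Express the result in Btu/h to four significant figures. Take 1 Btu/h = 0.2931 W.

27280 Btu/h

In absolute terms T_C = 292.55 K and T_H = 313.15 K, so ΔT = 20.60 K.
COP_Carnot = T_C/ΔT = 292.55/20.60 = 14.20.
Q̇_max = COP_Carnot × Ẇ = 14.20 × 563.0 W = 7995 W = 27280 Btu/h.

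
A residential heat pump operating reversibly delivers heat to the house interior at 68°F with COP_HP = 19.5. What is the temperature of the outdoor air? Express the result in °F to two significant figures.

COP_HP = T_H/(T_H − T_C) gives T_H − T_C = T_H/COP.
With T_H = 293.15 K, T_C = 293.15 × (1 − 1/19.5) = 278.12 K.
Converting, 278.12 K = 40.94°F.

41 °F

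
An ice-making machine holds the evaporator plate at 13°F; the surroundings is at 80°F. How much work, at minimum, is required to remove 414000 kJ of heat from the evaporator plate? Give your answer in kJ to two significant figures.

59000 kJ

In absolute terms T_C = 262.59 K and T_H = 299.82 K, so ΔT = 37.22 K.
The reversible limit is COP_R = T_C/ΔT = 7.055, so W_min = Q_C/COP = Q_C·ΔT/T_C.
W_min = 414000 × 37.22/262.59 = 58680 kJ.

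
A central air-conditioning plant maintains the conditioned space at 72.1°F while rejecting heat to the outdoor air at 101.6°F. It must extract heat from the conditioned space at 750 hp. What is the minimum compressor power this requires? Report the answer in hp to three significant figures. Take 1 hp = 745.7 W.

In absolute terms T_C = 295.43 K and T_H = 311.82 K, so ΔT = 16.39 K.
COP_Carnot = T_C/ΔT = 295.43/16.39 = 18.03.
Ẇ_min = Q̇/COP_Carnot = 750.0/18.03 = 41.61 hp.

41.6 hp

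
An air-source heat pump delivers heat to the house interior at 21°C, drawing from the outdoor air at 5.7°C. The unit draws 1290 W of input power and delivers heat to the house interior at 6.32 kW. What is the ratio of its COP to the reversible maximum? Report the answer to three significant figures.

0.255

Converting, Q̇_H = 6.320 kW = 6320 W, so COP_actual = Q̇_H/Ẇ = 6320/1290 = 4.899.
In absolute terms T_C = 278.85 K and T_H = 294.15 K, so ΔT = 15.30 K.
COP_Carnot = T_H/ΔT = 294.15/15.30 = 19.23.
η_II = COP_actual/COP_Carnot = 4.899/19.23 = 0.2548.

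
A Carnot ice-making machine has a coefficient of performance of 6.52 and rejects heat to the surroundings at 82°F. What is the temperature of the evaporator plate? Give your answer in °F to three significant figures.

9.97 °F

For a Carnot refrigerator COP_R = T_C/(T_H − T_C), so T_C = COP·T_H/(1 + COP).
With T_H = 300.93 K, T_C = 6.52 × 300.93/7.520 = 260.91 K.
Converting, 260.91 K = 9.97°F.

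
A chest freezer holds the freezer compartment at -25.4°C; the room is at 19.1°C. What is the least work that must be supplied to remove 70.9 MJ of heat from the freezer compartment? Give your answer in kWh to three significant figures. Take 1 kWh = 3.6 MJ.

In absolute terms T_C = 247.75 K and T_H = 292.25 K, so ΔT = 44.50 K.
The reversible limit is COP_R = T_C/ΔT = 5.567, so W_min = Q_C/COP = Q_C·ΔT/T_C.
W_min = 70.90 × 44.50/247.75 = 12.73 MJ = 3.537 kWh.

3.54 kWh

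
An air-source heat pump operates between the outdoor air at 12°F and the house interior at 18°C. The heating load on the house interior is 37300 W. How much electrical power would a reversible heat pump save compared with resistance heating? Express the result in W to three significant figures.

In absolute terms T_C = 262.04 K and T_H = 291.15 K, so ΔT = 29.11 K.
COP_Carnot = T_H/ΔT = 291.15/29.11 = 10.00.
Resistance heating needs Ẇ_res = Q̇_H = 37300 W; the reversible heat pump needs only Ẇ_hp = Q̇_H/COP = 3730 W.
Saving = 37300 − 3730 = 33570 W.

33600 W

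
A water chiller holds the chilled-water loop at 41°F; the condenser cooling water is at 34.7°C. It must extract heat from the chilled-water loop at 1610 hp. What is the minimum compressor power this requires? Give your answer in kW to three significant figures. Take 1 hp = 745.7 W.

In absolute terms T_C = 278.15 K and T_H = 307.85 K, so ΔT = 29.70 K.
COP_Carnot = T_C/ΔT = 278.15/29.70 = 9.365.
Ẇ_min = Q̇/COP_Carnot = 1610/9.365 = 171.9 hp = 128.2 kW.

128 kW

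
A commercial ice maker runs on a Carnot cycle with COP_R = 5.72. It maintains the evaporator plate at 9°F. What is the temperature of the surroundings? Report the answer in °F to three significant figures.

90.9 °F

COP_R = T_C/(T_H − T_C) gives T_H − T_C = T_C/COP.
With T_C = 260.37 K, T_H = 260.37 × (1 + 1/5.72) = 305.89 K.
Converting, 305.89 K = 90.94°F.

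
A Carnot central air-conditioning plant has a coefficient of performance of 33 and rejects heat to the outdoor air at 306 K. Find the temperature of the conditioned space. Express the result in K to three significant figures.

For a Carnot refrigerator COP_R = T_C/(T_H − T_C), so T_C = COP·T_H/(1 + COP).
With T_H = 306.00 K, T_C = 33 × 306.00/34.00 = 297.00 K.

297 K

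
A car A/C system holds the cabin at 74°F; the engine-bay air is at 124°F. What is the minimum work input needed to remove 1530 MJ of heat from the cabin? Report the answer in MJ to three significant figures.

143 MJ

In absolute terms T_C = 296.48 K and T_H = 324.26 K, so ΔT = 27.78 K.
The reversible limit is COP_R = T_C/ΔT = 10.67, so W_min = Q_C/COP = Q_C·ΔT/T_C.
W_min = 1530 × 27.78/296.48 = 143.3 MJ.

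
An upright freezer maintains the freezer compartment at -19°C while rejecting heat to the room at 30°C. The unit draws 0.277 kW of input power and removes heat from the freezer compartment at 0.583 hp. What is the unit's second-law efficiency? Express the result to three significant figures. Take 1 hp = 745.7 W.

Converting, Q̇_C = 0.5830 hp = 0.4347 kW, so COP_actual = Q̇_C/Ẇ = 0.4347/0.2770 = 1.569.
In absolute terms T_C = 254.15 K and T_H = 303.15 K, so ΔT = 49.00 K.
COP_Carnot = T_C/ΔT = 254.15/49.00 = 5.187.
η_II = COP_actual/COP_Carnot = 1.569/5.187 = 0.3026.

0.303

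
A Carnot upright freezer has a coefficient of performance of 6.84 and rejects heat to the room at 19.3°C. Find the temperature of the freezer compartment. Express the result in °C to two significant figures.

-18 °C

For a Carnot refrigerator COP_R = T_C/(T_H − T_C), so T_C = COP·T_H/(1 + COP).
With T_H = 292.45 K, T_C = 6.84 × 292.45/7.840 = 255.15 K.
Converting, 255.15 K = -18.00°C.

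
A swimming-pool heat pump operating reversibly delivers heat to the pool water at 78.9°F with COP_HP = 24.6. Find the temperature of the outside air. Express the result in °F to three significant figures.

COP_HP = T_H/(T_H − T_C) gives T_H − T_C = T_H/COP.
With T_H = 299.21 K, T_C = 299.21 × (1 − 1/24.6) = 287.04 K.
Converting, 287.04 K = 57.01°F.

57.0 °F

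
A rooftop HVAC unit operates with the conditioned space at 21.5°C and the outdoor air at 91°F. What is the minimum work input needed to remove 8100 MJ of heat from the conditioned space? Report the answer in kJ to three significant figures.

In absolute terms T_C = 294.65 K and T_H = 305.93 K, so ΔT = 11.28 K.
The reversible limit is COP_R = T_C/ΔT = 26.13, so W_min = Q_C/COP = Q_C·ΔT/T_C.
W_min = 8100 × 11.28/294.65 = 310.0 MJ = 310000 kJ.

310000 kJ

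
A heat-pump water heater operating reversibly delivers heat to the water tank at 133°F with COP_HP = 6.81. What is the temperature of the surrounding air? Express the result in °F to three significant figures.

46.0 °F

COP_HP = T_H/(T_H − T_C) gives T_H − T_C = T_H/COP.
With T_H = 329.26 K, T_C = 329.26 × (1 − 1/6.81) = 280.91 K.
Converting, 280.91 K = 45.97°F.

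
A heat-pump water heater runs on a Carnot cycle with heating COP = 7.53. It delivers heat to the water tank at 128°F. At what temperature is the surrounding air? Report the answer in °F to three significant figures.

50.0 °F

COP_HP = T_H/(T_H − T_C) gives T_H − T_C = T_H/COP.
With T_H = 326.48 K, T_C = 326.48 × (1 − 1/7.53) = 283.13 K.
Converting, 283.13 K = 49.96°F.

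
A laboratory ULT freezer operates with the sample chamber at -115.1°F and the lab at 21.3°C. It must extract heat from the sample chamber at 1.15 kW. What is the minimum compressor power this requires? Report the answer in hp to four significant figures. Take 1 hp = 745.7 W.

In absolute terms T_C = 191.43 K and T_H = 294.45 K, so ΔT = 103.0 K.
COP_Carnot = T_C/ΔT = 191.43/103.0 = 1.858.
Ẇ_min = Q̇/COP_Carnot = 1.150/1.858 = 0.6189 kW = 0.8300 hp.

0.8300 hp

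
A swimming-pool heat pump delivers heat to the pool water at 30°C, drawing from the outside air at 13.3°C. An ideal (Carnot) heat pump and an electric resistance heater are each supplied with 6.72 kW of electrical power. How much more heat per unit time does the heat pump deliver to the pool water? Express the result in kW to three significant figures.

115 kW

In absolute terms T_C = 286.45 K and T_H = 303.15 K, so ΔT = 16.70 K.
COP_Carnot = T_H/ΔT = 303.15/16.70 = 18.15.
The heat pump delivers Q̇_H = COP × Ẇ = 122.0 kW; the resistance heater delivers Ẇ = 6.720 kW.
Extra = (COP − 1)·Ẇ = 115.3 kW.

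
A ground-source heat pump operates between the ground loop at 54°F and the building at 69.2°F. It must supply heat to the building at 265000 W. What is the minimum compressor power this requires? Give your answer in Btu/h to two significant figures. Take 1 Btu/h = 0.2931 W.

26000 Btu/h

In absolute terms T_C = 285.37 K and T_H = 293.82 K, so ΔT = 8.444 K.
COP_Carnot = T_H/ΔT = 293.82/8.444 = 34.79.
Ẇ_min = Q̇/COP_Carnot = 265000/34.79 = 7616 W = 25990 Btu/h.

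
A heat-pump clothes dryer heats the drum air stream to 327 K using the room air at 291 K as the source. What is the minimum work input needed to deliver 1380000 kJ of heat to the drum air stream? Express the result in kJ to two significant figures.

150000 kJ

The reservoir spacing is ΔT = 327 − 291 = 36.00 K.
The reversible limit is COP_HP = T_H/ΔT = 9.083, so W_min = Q_H/COP = Q_H·ΔT/T_H.
W_min = 1380000 × 36.00/327.00 = 151900 kJ.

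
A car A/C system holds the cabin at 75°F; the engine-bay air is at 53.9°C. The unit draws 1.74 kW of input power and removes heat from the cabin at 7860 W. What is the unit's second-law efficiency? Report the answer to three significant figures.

Converting, Q̇_C = 7860 W = 7.860 kW, so COP_actual = Q̇_C/Ẇ = 7.860/1.740 = 4.517.
In absolute terms T_C = 297.04 K and T_H = 327.05 K, so ΔT = 30.01 K.
COP_Carnot = T_C/ΔT = 297.04/30.01 = 9.898.
η_II = COP_actual/COP_Carnot = 4.517/9.898 = 0.4564.

0.456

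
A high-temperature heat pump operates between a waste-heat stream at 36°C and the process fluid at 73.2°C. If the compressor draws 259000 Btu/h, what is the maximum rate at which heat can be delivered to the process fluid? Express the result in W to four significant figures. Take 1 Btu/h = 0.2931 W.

706800 W

In absolute terms T_C = 309.15 K and T_H = 346.35 K, so ΔT = 37.20 K.
COP_Carnot = T_H/ΔT = 346.35/37.20 = 9.310.
Q̇_max = COP_Carnot × Ẇ = 9.310 × 259000 Btu/h = 2411000 Btu/h = 706800 W.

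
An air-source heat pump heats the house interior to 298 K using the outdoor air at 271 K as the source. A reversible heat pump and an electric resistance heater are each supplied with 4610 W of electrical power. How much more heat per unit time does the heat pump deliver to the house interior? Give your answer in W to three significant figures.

The reservoir spacing is ΔT = 298 − 271 = 27.00 K.
COP_Carnot = T_H/ΔT = 298.00/27.00 = 11.04.
The heat pump delivers Q̇_H = COP × Ẇ = 50880 W; the resistance heater delivers Ẇ = 4610 W.
Extra = (COP − 1)·Ẇ = 46270 W.

46300 W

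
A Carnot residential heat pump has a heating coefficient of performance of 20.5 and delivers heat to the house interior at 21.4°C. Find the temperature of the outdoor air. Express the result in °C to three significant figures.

COP_HP = T_H/(T_H − T_C) gives T_H − T_C = T_H/COP.
With T_H = 294.55 K, T_C = 294.55 × (1 − 1/20.5) = 280.18 K.
Converting, 280.18 K = 7.03°C.

7.03 °C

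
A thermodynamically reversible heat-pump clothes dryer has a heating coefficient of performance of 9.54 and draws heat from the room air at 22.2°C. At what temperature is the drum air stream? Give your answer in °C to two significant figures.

COP_HP = T_H/(T_H − T_C) rearranges to T_H = COP·T_C/(COP − 1).
With T_C = 295.35 K, T_H = 9.54 × 295.35/8.540 = 329.93 K.
Converting, 329.93 K = 56.78°C.

57 °C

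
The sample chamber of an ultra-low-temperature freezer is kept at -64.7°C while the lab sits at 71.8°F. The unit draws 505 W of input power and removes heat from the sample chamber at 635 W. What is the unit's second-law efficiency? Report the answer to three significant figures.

COP_actual = Q̇_C/Ẇ = 635.0/505.0 = 1.257.
In absolute terms T_C = 208.45 K and T_H = 295.26 K, so ΔT = 86.81 K.
COP_Carnot = T_C/ΔT = 208.45/86.81 = 2.401.
η_II = COP_actual/COP_Carnot = 1.257/2.401 = 0.5237.

0.524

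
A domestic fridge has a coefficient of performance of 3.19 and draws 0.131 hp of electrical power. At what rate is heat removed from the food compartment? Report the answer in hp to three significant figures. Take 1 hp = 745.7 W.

Q̇_C = COP × Ẇ = 3.19 × 0.1310 = 0.4179 hp.

0.418 hp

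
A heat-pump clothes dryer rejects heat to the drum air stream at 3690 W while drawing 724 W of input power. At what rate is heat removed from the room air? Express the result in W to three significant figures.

2970 W

For a cyclic device the first law requires Q̇_H = Q̇_C + Ẇ.
Q̇_C = Q̇_H − Ẇ = 2966 W.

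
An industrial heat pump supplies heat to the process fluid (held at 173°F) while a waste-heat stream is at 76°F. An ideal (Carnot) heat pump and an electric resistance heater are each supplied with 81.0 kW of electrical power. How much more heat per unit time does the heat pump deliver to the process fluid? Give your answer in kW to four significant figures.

447.3 kW

In absolute terms T_C = 297.59 K and T_H = 351.48 K, so ΔT = 53.89 K.
COP_Carnot = T_H/ΔT = 351.48/53.89 = 6.522.
The heat pump delivers Q̇_H = COP × Ẇ = 528.3 kW; the resistance heater delivers Ẇ = 81.00 kW.
Extra = (COP − 1)·Ẇ = 447.3 kW.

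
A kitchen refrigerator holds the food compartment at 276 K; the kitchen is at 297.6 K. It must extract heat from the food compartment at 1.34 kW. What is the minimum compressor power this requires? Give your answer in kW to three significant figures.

The reservoir spacing is ΔT = 297.6 − 276 = 21.60 K.
COP_Carnot = T_C/ΔT = 276.00/21.60 = 12.78.
Ẇ_min = Q̇/COP_Carnot = 1.340/12.78 = 0.1049 kW.

0.105 kW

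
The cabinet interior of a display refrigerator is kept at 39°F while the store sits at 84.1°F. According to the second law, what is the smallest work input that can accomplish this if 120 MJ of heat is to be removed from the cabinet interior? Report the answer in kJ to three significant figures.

10900 kJ

In absolute terms T_C = 277.04 K and T_H = 302.09 K, so ΔT = 25.06 K.
The reversible limit is COP_R = T_C/ΔT = 11.06, so W_min = Q_C/COP = Q_C·ΔT/T_C.
W_min = 120.0 × 25.06/277.04 = 10.85 MJ = 10850 kJ.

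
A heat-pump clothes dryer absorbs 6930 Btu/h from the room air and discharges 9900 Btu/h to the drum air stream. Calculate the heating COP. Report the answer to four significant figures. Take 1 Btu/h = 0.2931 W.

3.333

The first law gives Q̇_H = Q̇_C + Ẇ, so the three rates are Q̇_C = 6930, Q̇_H = 9900, Ẇ = 2970 Btu/h.
COP_HP = Q̇_H/Ẇ = 9900/2970 = 3.333.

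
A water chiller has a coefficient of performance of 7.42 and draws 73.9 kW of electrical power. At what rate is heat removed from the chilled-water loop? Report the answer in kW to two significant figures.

550 kW

Q̇_C = COP × Ẇ = 7.42 × 73.90 = 548.3 kW.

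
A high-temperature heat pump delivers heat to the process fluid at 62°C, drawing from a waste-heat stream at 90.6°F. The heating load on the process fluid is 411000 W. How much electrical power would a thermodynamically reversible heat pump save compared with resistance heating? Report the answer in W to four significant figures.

374900 W

In absolute terms T_C = 305.71 K and T_H = 335.15 K, so ΔT = 29.44 K.
COP_Carnot = T_H/ΔT = 335.15/29.44 = 11.38.
Resistance heating needs Ẇ_res = Q̇_H = 411000 W; the reversible heat pump needs only Ẇ_hp = Q̇_H/COP = 36110 W.
Saving = 411000 − 36110 = 374900 W.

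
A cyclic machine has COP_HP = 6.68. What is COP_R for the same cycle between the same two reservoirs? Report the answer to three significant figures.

5.68

Since Q_H = Q_C + W for any cycle, COP_R = Q_C/W = Q_H/W − 1.
COP_R = 6.68 − 1 = 5.68.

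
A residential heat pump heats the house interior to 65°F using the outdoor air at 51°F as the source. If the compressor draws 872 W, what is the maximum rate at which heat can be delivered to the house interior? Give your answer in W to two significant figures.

33000 W

In absolute terms T_C = 283.71 K and T_H = 291.48 K, so ΔT = 7.778 K.
COP_Carnot = T_H/ΔT = 291.48/7.778 = 37.48.
Q̇_max = COP_Carnot × Ẇ = 37.48 × 872.0 W = 32680 W.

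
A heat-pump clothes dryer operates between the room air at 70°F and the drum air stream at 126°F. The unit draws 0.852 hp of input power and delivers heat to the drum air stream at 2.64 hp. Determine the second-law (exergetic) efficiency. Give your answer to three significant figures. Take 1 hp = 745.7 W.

0.296

COP_actual = Q̇_H/Ẇ = 2.640/0.8520 = 3.099.
In absolute terms T_C = 294.26 K and T_H = 325.37 K, so ΔT = 31.11 K.
COP_Carnot = T_H/ΔT = 325.37/31.11 = 10.46.
η_II = COP_actual/COP_Carnot = 3.099/10.46 = 0.2963.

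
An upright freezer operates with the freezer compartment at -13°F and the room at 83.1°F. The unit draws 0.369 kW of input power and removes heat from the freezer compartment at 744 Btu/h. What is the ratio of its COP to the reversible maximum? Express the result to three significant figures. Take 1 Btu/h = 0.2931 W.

0.127

Converting, Q̇_C = 744.0 Btu/h = 0.2181 kW, so COP_actual = Q̇_C/Ẇ = 0.2181/0.3690 = 0.5910.
In absolute terms T_C = 248.15 K and T_H = 301.54 K, so ΔT = 53.39 K.
COP_Carnot = T_C/ΔT = 248.15/53.39 = 4.648.
η_II = COP_actual/COP_Carnot = 0.5910/4.648 = 0.1271.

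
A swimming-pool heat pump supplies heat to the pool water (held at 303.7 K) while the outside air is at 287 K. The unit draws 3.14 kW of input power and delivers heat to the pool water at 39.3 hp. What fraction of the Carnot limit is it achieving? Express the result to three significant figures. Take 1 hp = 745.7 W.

Converting, Q̇_H = 39.30 hp = 29.31 kW, so COP_actual = Q̇_H/Ẇ = 29.31/3.140 = 9.333.
The reservoir spacing is ΔT = 303.7 − 287 = 16.70 K.
COP_Carnot = T_H/ΔT = 303.70/16.70 = 18.19.
η_II = COP_actual/COP_Carnot = 9.333/18.19 = 0.5132.

0.513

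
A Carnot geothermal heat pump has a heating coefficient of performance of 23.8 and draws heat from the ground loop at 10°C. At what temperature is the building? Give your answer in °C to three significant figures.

22.4 °C

COP_HP = T_H/(T_H − T_C) rearranges to T_H = COP·T_C/(COP − 1).
With T_C = 283.15 K, T_H = 23.8 × 283.15/22.80 = 295.57 K.
Converting, 295.57 K = 22.42°C.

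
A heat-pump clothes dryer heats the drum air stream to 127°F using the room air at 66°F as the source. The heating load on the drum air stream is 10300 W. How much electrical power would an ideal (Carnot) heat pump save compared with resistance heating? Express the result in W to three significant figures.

In absolute terms T_C = 292.04 K and T_H = 325.93 K, so ΔT = 33.89 K.
COP_Carnot = T_H/ΔT = 325.93/33.89 = 9.618.
Resistance heating needs Ẇ_res = Q̇_H = 10300 W; the reversible heat pump needs only Ẇ_hp = Q̇_H/COP = 1071 W.
Saving = 10300 − 1071 = 9229 W.

9230 W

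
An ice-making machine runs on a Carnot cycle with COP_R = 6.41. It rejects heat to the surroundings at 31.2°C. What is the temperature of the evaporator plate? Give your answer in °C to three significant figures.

For a Carnot refrigerator COP_R = T_C/(T_H − T_C), so T_C = COP·T_H/(1 + COP).
With T_H = 304.35 K, T_C = 6.41 × 304.35/7.410 = 263.28 K.
Converting, 263.28 K = -9.87°C.

-9.87 °C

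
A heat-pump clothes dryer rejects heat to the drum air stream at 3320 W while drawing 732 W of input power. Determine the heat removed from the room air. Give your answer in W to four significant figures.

2588 W

For a cyclic device the first law requires Q̇_H = Q̇_C + Ẇ.
Q̇_C = Q̇_H − Ẇ = 2588 W.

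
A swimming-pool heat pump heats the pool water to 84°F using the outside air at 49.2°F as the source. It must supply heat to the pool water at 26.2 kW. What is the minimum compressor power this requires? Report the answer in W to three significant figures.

In absolute terms T_C = 282.71 K and T_H = 302.04 K, so ΔT = 19.33 K.
COP_Carnot = T_H/ΔT = 302.04/19.33 = 15.62.
Ẇ_min = Q̇/COP_Carnot = 26.20/15.62 = 1.677 kW = 1677 W.

1680 W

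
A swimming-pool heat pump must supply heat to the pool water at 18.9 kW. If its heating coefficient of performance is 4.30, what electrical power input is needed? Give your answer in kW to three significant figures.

Ẇ = Q̇_H/COP_HP = 18.90/4.30 = 4.395 kW.

4.40 kW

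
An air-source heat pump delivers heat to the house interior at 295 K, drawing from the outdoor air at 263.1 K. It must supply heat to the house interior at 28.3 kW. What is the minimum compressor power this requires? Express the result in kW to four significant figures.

The reservoir spacing is ΔT = 295 − 263.1 = 31.90 K.
COP_Carnot = T_H/ΔT = 295.00/31.90 = 9.248.
Ẇ_min = Q̇/COP_Carnot = 28.30/9.248 = 3.060 kW.

3.060 kW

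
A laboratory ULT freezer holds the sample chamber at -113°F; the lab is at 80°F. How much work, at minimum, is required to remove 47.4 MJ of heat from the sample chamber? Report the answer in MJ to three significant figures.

In absolute terms T_C = 192.59 K and T_H = 299.82 K, so ΔT = 107.2 K.
The reversible limit is COP_R = T_C/ΔT = 1.796, so W_min = Q_C/COP = Q_C·ΔT/T_C.
W_min = 47.40 × 107.2/192.59 = 26.39 MJ.

26.4 MJ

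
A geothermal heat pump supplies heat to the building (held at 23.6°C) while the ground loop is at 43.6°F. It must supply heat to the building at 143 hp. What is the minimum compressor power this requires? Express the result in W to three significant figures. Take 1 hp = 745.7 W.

6160 W

In absolute terms T_C = 279.59 K and T_H = 296.75 K, so ΔT = 17.16 K.
COP_Carnot = T_H/ΔT = 296.75/17.16 = 17.30.
Ẇ_min = Q̇/COP_Carnot = 143.0/17.30 = 8.267 hp = 6165 W.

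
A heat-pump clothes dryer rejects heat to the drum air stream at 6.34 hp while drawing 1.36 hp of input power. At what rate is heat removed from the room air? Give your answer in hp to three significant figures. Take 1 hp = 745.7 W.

4.98 hp

For a cyclic device the first law requires Q̇_H = Q̇_C + Ẇ.
Q̇_C = Q̇_H − Ẇ = 4.980 hp.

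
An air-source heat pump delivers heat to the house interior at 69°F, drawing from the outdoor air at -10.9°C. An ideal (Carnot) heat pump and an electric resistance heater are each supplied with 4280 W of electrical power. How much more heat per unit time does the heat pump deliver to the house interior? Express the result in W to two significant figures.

In absolute terms T_C = 262.25 K and T_H = 293.71 K, so ΔT = 31.46 K.
COP_Carnot = T_H/ΔT = 293.71/31.46 = 9.337.
The heat pump delivers Q̇_H = COP × Ẇ = 39960 W; the resistance heater delivers Ẇ = 4280 W.
Extra = (COP − 1)·Ẇ = 35680 W.

36000 W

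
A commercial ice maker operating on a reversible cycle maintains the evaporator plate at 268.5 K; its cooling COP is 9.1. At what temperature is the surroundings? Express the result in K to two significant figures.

300 K

COP_R = T_C/(T_H − T_C) gives T_H − T_C = T_C/COP.
With T_C = 268.50 K, T_H = 268.50 × (1 + 1/9.1) = 298.01 K.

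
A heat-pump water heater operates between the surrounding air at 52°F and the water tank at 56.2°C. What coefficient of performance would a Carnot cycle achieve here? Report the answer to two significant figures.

7.3

In absolute terms T_C = 284.26 K and T_H = 329.35 K, so ΔT = 45.09 K.
For a reversible cycle, COP_Carnot = T_H/ΔT = 329.35/45.09 = 7.304.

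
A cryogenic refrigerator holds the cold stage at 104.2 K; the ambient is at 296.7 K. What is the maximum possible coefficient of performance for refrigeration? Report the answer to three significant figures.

0.541

The reservoir spacing is ΔT = 296.7 − 104.2 = 192.5 K.
For a reversible cycle, COP_Carnot = T_C/ΔT = 104.20/192.5 = 0.5413.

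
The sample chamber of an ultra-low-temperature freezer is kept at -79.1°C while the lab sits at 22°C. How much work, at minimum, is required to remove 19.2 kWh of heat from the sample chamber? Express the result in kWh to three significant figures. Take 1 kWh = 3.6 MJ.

10.0 kWh

In absolute terms T_C = 194.05 K and T_H = 295.15 K, so ΔT = 101.1 K.
The reversible limit is COP_R = T_C/ΔT = 1.919, so W_min = Q_C/COP = Q_C·ΔT/T_C.
W_min = 19.20 × 101.1/194.05 = 10.00 kWh.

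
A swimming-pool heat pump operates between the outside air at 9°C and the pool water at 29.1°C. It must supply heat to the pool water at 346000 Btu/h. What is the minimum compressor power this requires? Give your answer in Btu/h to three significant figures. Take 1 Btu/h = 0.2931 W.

23000 Btu/h

In absolute terms T_C = 282.15 K and T_H = 302.25 K, so ΔT = 20.10 K.
COP_Carnot = T_H/ΔT = 302.25/20.10 = 15.04.
Ẇ_min = Q̇/COP_Carnot = 346000/15.04 = 23010 Btu/h.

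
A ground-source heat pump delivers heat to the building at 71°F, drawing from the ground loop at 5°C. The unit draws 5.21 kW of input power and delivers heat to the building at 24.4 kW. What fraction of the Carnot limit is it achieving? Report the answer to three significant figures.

COP_actual = Q̇_H/Ẇ = 24.40/5.210 = 4.683.
In absolute terms T_C = 278.15 K and T_H = 294.82 K, so ΔT = 16.67 K.
COP_Carnot = T_H/ΔT = 294.82/16.67 = 17.69.
η_II = COP_actual/COP_Carnot = 4.683/17.69 = 0.2648.

0.265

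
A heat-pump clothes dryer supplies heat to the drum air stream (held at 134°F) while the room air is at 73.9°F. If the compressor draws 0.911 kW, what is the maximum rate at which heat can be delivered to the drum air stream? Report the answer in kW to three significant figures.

In absolute terms T_C = 296.43 K and T_H = 329.82 K, so ΔT = 33.39 K.
COP_Carnot = T_H/ΔT = 329.82/33.39 = 9.878.
Q̇_max = COP_Carnot × Ẇ = 9.878 × 0.9110 kW = 8.999 kW.

9.00 kW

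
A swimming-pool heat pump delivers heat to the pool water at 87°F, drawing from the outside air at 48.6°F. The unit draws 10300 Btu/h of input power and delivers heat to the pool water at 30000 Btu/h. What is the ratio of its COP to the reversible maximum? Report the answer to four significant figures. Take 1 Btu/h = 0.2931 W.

COP_actual = Q̇_H/Ẇ = 30000/10300 = 2.913.
In absolute terms T_C = 282.37 K and T_H = 303.71 K, so ΔT = 21.33 K.
COP_Carnot = T_H/ΔT = 303.71/21.33 = 14.24.
η_II = COP_actual/COP_Carnot = 2.913/14.24 = 0.2046.

0.2046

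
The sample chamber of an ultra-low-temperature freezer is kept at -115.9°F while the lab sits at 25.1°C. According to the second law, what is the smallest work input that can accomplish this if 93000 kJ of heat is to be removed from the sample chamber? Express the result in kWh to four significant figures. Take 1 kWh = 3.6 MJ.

14.51 kWh

In absolute terms T_C = 190.98 K and T_H = 298.25 K, so ΔT = 107.3 K.
The reversible limit is COP_R = T_C/ΔT = 1.780, so W_min = Q_C/COP = Q_C·ΔT/T_C.
W_min = 93000 × 107.3/190.98 = 52230 kJ = 14.51 kWh.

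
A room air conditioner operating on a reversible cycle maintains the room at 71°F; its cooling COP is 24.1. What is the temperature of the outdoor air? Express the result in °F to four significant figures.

93.02 °F

COP_R = T_C/(T_H − T_C) gives T_H − T_C = T_C/COP.
With T_C = 294.82 K, T_H = 294.82 × (1 + 1/24.1) = 307.05 K.
Converting, 307.05 K = 93.02°F.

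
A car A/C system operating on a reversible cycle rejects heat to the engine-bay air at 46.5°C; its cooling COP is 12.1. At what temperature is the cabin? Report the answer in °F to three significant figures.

For a Carnot refrigerator COP_R = T_C/(T_H − T_C), so T_C = COP·T_H/(1 + COP).
With T_H = 319.65 K, T_C = 12.1 × 319.65/13.10 = 295.25 K.
Converting, 295.25 K = 71.78°F.

71.8 °F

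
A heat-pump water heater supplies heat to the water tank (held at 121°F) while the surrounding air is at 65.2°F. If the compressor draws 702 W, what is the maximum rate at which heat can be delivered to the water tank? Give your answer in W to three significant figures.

7310 W

In absolute terms T_C = 291.59 K and T_H = 322.59 K, so ΔT = 31.00 K.
COP_Carnot = T_H/ΔT = 322.59/31.00 = 10.41.
Q̇_max = COP_Carnot × Ẇ = 10.41 × 702.0 W = 7305 W.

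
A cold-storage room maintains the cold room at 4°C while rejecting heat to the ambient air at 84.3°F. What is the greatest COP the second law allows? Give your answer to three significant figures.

In absolute terms T_C = 277.15 K and T_H = 302.21 K, so ΔT = 25.06 K.
For a reversible cycle, COP_Carnot = T_C/ΔT = 277.15/25.06 = 11.06.

11.1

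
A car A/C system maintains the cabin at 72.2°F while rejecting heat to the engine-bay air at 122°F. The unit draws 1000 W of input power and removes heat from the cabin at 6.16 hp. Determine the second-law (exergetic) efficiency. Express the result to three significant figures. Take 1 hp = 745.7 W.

Converting, Q̇_C = 6.160 hp = 4594 W, so COP_actual = Q̇_C/Ẇ = 4594/1000 = 4.594.
In absolute terms T_C = 295.48 K and T_H = 323.15 K, so ΔT = 27.67 K.
COP_Carnot = T_C/ΔT = 295.48/27.67 = 10.68.
η_II = COP_actual/COP_Carnot = 4.594/10.68 = 0.4301.

0.430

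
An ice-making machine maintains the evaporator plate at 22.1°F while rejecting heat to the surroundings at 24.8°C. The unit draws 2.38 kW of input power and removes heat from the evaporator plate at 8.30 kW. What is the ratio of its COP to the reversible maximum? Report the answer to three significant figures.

COP_actual = Q̇_C/Ẇ = 8.300/2.380 = 3.487.
In absolute terms T_C = 267.65 K and T_H = 297.95 K, so ΔT = 30.30 K.
COP_Carnot = T_C/ΔT = 267.65/30.30 = 8.833.
η_II = COP_actual/COP_Carnot = 3.487/8.833 = 0.3948.

0.395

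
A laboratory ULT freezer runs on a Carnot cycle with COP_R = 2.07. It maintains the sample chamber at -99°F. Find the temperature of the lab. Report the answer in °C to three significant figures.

24.0 °C

COP_R = T_C/(T_H − T_C) gives T_H − T_C = T_C/COP.
With T_C = 200.37 K, T_H = 200.37 × (1 + 1/2.07) = 297.17 K.
Converting, 297.17 K = 24.02°C.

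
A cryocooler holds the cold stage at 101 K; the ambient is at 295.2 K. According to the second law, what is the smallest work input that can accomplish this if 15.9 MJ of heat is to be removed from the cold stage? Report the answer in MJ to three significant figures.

The reservoir spacing is ΔT = 295.2 − 101 = 194.2 K.
The reversible limit is COP_R = T_C/ΔT = 0.5201, so W_min = Q_C/COP = Q_C·ΔT/T_C.
W_min = 15.90 × 194.2/101.00 = 30.57 MJ.

30.6 MJ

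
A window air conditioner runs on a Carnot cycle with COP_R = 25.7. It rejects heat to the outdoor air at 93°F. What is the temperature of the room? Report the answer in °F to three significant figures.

For a Carnot refrigerator COP_R = T_C/(T_H − T_C), so T_C = COP·T_H/(1 + COP).
With T_H = 307.04 K, T_C = 25.7 × 307.04/26.70 = 295.54 K.
Converting, 295.54 K = 72.30°F.

72.3 °F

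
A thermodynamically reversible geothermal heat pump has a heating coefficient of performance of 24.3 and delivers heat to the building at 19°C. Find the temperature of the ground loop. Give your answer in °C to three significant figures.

6.98 °C

COP_HP = T_H/(T_H − T_C) gives T_H − T_C = T_H/COP.
With T_H = 292.15 K, T_C = 292.15 × (1 − 1/24.3) = 280.13 K.
Converting, 280.13 K = 6.98°C.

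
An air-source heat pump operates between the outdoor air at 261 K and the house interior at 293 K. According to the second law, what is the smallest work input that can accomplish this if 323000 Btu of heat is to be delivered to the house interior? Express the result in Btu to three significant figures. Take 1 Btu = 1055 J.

The reservoir spacing is ΔT = 293 − 261 = 32.00 K.
The reversible limit is COP_HP = T_H/ΔT = 9.156, so W_min = Q_H/COP = Q_H·ΔT/T_H.
W_min = 323000 × 32.00/293.00 = 35280 Btu.

35300 Btu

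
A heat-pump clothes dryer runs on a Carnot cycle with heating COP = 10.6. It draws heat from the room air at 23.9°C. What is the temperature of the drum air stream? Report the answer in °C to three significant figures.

COP_HP = T_H/(T_H − T_C) rearranges to T_H = COP·T_C/(COP − 1).
With T_C = 297.05 K, T_H = 10.6 × 297.05/9.600 = 327.99 K.
Converting, 327.99 K = 54.84°C.

54.8 °C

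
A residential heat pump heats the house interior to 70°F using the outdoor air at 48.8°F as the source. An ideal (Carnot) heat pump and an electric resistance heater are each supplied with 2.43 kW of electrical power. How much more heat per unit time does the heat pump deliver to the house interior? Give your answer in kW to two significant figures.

58 kW

In absolute terms T_C = 282.48 K and T_H = 294.26 K, so ΔT = 11.78 K.
COP_Carnot = T_H/ΔT = 294.26/11.78 = 24.98.
The heat pump delivers Q̇_H = COP × Ẇ = 60.71 kW; the resistance heater delivers Ẇ = 2.430 kW.
Extra = (COP − 1)·Ẇ = 58.28 kW.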